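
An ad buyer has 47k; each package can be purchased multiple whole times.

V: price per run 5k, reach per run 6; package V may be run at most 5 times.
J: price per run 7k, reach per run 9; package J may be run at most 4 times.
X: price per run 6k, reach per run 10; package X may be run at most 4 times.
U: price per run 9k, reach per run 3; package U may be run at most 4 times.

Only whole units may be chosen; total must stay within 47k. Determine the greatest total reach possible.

67

This is a bounded integer knapsack.
Take 3×J and 4×X: price 45 ≤ 47, reach 3·9 + 4·10 = 67.
X has the best ratio (10/6) and is taken to its limit of 4; remaining capacity is filled optimally with the others.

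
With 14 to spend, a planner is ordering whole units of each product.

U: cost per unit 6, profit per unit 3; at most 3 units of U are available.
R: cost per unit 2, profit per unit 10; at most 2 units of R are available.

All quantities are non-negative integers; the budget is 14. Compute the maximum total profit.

23

1×U and 2×R: cost 10 ≤ 14, profit 1·3 + 2·10 = 23.
2×R: cost 4 ≤ 14, profit 2·10 = 20.
Best is 23.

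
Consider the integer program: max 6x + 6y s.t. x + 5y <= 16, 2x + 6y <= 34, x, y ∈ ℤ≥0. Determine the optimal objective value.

(x,y)=(16,0): 1·16+5·0=16≤16, 2·16+6·0=32≤34, objective 96.
(x,y)=(15,0): 1·15+5·0=15≤16, 2·15+6·0=30≤34, objective 90.
Maximum is 96 at (x,y)=(16,0).

96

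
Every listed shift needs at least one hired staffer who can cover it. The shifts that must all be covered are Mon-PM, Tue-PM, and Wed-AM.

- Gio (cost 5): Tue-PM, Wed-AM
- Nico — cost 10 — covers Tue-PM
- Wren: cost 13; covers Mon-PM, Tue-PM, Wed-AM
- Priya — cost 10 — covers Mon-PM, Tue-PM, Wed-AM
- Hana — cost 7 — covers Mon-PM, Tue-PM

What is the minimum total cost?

10

The greedy cost-per-new-shift heuristic would pick Gio and Hana for 12, but a cheaper cover exists.
Priya alone covers Mon-PM, Tue-PM, Wed-AM — every shift.
Total cost: 10.
No cover costs less than 10.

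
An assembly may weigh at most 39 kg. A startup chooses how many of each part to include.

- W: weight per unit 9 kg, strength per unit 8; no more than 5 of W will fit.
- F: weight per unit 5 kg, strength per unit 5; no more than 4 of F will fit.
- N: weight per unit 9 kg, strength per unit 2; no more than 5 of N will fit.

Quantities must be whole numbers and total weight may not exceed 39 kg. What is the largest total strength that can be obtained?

36

2×W and 4×F: weight 38 ≤ 39, strength 2·8 + 4·5 = 36.
3×W and 2×F: weight 37 ≤ 39, strength 3·8 + 2·5 = 34.
Best is 36.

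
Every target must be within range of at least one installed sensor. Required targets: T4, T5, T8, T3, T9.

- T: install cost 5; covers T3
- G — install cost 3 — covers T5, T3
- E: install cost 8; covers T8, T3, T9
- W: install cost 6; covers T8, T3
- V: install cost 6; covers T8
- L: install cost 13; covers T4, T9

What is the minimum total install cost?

22

The greedy cost-per-new-target heuristic would pick G, E, and L for 24, but a cheaper cover exists.
Choose G, W, and L: together they cover T4, T5, T8, T3, T9 — every target.
Total install cost: 3 + 6 + 13 = 22.
No cover costs less than 22.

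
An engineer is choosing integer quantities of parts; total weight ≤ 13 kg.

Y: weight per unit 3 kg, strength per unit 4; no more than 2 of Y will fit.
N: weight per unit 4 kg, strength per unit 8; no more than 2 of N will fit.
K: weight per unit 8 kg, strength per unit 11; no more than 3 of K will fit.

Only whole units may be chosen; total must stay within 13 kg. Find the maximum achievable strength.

This is a bounded integer knapsack.
N has the best ratio (8/4); taking only N gives at most 2×8 = 16 (stopped by the supply cap of 2).
Mixing does better — 1×Y and 2×N: weight 11 ≤ 13, strength 1·4 + 2·8 = 20.

20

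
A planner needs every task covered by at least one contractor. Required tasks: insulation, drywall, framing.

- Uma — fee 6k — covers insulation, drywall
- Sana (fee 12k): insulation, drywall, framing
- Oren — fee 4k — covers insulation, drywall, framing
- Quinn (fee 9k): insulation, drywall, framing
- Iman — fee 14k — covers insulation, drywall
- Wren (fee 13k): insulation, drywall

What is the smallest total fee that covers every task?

4

Oren alone covers insulation, drywall, framing — every task.
Total fee: 4.
No cover costs less than 4.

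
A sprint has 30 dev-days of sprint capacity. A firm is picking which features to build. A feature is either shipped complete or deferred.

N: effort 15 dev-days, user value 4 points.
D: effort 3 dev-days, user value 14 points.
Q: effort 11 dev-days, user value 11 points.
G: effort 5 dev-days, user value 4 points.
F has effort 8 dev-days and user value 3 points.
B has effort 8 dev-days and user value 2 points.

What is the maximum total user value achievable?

32

Allowing fractional choices, the relaxed optimum would be about 32.8, but features are indivisible.
D + Q + G + F: effort 3 + 11 + 5 + 8 = 27 ≤ 30, user value 14 + 11 + 4 + 3 = 32.
D + Q + F + B: effort 3 + 11 + 8 + 8 = 30 ≤ 30, user value 14 + 11 + 3 + 2 = 30.
D + Q + G + B: effort 3 + 11 + 5 + 8 = 27 ≤ 30, user value 14 + 11 + 4 + 2 = 31.
Best is D, Q, G, and F with total user value 32.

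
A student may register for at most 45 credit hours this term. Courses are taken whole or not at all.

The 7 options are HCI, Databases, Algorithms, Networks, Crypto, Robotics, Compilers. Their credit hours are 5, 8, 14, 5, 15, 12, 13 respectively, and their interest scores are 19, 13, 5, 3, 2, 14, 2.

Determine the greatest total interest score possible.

Allowing fractional choices, the relaxed optimum would be about 54.2, but courses are indivisible.
HCI + Databases + Networks + Robotics + Compilers: credit hours 5 + 8 + 5 + 12 + 13 = 43 ≤ 45, interest score 19 + 13 + 3 + 14 + 2 = 51.
HCI + Databases + Algorithms + Networks + Robotics: credit hours 5 + 8 + 14 + 5 + 12 = 44 ≤ 45, interest score 19 + 13 + 5 + 3 + 14 = 54.
HCI + Databases + Algorithms + Robotics: credit hours 5 + 8 + 14 + 12 = 39 ≤ 45, interest score 19 + 13 + 5 + 14 = 51.
Best is HCI, Databases, Algorithms, Networks, and Robotics with total interest score 54.

54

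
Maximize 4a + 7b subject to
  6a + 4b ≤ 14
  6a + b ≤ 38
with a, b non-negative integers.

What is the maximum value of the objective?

Relaxing integrality, the LP optimum is 24.50 at (a,b) = (0, 3.5), which is not an integer point.
(a,b)=(0,3): 6·0+4·3=12≤14, 6·0+1·3=3≤38, objective 21.
(a,b)=(1,2): 6·1+4·2=14≤14, 6·1+1·2=8≤38, objective 18.
(a,b)=(0,2): 6·0+4·2=8≤14, 6·0+1·2=2≤38, objective 14.
No feasible integer point exceeds 21.

21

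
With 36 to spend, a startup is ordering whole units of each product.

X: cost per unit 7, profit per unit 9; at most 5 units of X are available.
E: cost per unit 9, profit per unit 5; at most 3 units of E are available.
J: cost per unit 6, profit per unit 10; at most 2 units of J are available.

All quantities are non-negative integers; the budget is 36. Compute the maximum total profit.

This is a bounded integer knapsack.
3×X and 2×J: cost 33 ≤ 36, profit 3·9 + 2·10 = 47.
4×X and 1×J: cost 34 ≤ 36, profit 4·9 + 1·10 = 46.
Best is 47.

47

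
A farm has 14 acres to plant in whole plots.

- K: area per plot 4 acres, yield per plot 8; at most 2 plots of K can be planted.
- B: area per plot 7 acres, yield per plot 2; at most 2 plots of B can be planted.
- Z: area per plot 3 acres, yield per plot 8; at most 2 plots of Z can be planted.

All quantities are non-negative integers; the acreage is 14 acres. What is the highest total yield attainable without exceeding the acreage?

Take 2×K and 2×Z: area 14 ≤ 14, yield 2·8 + 2·8 = 32.
Z has the best ratio (8/3) and is taken to its limit of 2; remaining capacity is filled optimally with the others.

32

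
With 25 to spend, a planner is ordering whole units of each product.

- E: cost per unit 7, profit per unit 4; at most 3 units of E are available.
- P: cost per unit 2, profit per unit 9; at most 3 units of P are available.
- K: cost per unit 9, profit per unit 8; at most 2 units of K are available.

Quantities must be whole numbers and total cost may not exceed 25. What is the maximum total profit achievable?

43

This is a bounded integer knapsack.
Take 3×P and 2×K: cost 24 ≤ 25, profit 3·9 + 2·8 = 43.
P has the best ratio (9/2) and is taken to its limit of 3; remaining capacity is filled optimally with the others.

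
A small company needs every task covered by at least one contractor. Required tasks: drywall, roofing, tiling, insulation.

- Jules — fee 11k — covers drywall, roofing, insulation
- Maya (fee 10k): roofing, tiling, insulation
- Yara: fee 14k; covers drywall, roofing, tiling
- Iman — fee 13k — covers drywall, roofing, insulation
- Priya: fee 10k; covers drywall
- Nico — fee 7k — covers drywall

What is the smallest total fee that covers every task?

Choose Maya and Nico: together they cover drywall, roofing, tiling, insulation — every task.
Total fee: 10 + 7 = 17.

17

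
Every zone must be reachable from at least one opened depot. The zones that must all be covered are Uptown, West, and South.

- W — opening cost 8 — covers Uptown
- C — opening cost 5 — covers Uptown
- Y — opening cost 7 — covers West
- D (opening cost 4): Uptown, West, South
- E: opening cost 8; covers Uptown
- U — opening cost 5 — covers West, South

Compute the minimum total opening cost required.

D alone covers Uptown, West, South — every zone.
Total opening cost: 4.

4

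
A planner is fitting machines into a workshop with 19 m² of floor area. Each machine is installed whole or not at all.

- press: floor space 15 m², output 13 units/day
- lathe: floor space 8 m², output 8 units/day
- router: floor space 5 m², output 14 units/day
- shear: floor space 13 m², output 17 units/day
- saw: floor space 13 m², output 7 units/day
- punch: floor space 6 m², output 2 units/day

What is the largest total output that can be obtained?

router + shear: floor space 5 + 13 = 18 ≤ 19, output 14 + 17 = 31.
lathe + router + punch: floor space 8 + 5 + 6 = 19 ≤ 19, output 8 + 14 + 2 = 24.
Best is router and shear with total output 31.

31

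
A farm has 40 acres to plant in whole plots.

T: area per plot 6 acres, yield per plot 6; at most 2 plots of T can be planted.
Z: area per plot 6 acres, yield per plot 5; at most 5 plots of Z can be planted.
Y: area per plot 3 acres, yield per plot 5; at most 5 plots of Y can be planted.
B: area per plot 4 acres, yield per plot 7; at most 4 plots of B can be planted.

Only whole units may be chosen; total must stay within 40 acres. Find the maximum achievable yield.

60

B has the best ratio (7/4); taking only B gives at most 4×7 = 28 (stopped by the supply cap of 4).
Mixing does better — 2×T, 4×Y, and 4×B: area 40 ≤ 40, yield 2·6 + 4·5 + 4·7 = 60.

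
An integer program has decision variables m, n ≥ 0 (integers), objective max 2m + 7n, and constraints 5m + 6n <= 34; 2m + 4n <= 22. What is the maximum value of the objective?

35

(m,n)=(0,5) is feasible, giving 35.
(m,n)=(1,4) is feasible, giving 30.
Maximum is 35 at (m,n)=(0,5).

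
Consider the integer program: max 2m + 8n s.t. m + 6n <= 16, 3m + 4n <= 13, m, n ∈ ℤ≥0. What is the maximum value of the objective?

The continuous relaxation peaks at (1, 2.5) with value 22.00; rounding to a feasible lattice point costs some objective.
(m,n)=(1,2): 1·1+6·2=13≤16, 3·1+4·2=11≤13, objective 18.
(m,n)=(0,2): 1·0+6·2=12≤16, 3·0+4·2=8≤13, objective 16.
(m,n)=(2,1): 1·2+6·1=8≤16, 3·2+4·1=10≤13, objective 12.
The best lattice point is (1,2), giving 18.

18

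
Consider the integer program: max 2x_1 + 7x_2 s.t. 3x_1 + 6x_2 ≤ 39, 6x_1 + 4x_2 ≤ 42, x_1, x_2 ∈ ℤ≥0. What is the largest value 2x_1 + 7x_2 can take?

44

The continuous relaxation peaks at (0, 6.5) with value 45.50; rounding to a feasible lattice point costs some objective.
(x_1,x_2)=(1,6) is feasible, giving 44.
(x_1,x_2)=(0,6) is feasible, giving 42.
The best lattice point is (1,6), giving 44.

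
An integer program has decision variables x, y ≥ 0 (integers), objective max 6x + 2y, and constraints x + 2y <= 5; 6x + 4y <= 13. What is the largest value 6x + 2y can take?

12

(x,y)=(2,0): 1·2+2·0=2≤5, 6·2+4·0=12≤13, objective 12.
(x,y)=(1,1): 1·1+2·1=3≤5, 6·1+4·1=10≤13, objective 8.
(x,y)=(1,0): 1·1+2·0=1≤5, 6·1+4·0=6≤13, objective 6.
The best lattice point is (2,0), giving 12.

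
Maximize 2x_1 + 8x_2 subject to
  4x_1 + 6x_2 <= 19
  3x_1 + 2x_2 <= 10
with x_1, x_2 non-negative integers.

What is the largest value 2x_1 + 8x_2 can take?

Relaxing integrality, the LP optimum is 25.33 at (x_1,x_2) = (0, 3.17), which is not an integer point.
(x_1,x_2)=(0,3): 4·0+6·3=18≤19, 3·0+2·3=6≤10, objective 24.
(x_1,x_2)=(1,2): 4·1+6·2=16≤19, 3·1+2·2=7≤10, objective 18.
(x_1,x_2)=(0,2): 4·0+6·2=12≤19, 3·0+2·2=4≤10, objective 16.
Maximum is 24 at (x_1,x_2)=(0,3).

24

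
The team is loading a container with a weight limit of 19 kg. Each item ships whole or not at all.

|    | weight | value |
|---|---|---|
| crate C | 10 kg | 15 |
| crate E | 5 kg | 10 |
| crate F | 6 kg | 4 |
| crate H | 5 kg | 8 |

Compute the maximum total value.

crate E + crate F + crate H: weight 5 + 6 + 5 = 16 ≤ 19, value 10 + 4 + 8 = 22.
crate C + crate H: weight 10 + 5 = 15 ≤ 19, value 15 + 8 = 23.
crate C + crate E: weight 10 + 5 = 15 ≤ 19, value 15 + 10 = 25.
Best is crate C and crate E with total value 25.

25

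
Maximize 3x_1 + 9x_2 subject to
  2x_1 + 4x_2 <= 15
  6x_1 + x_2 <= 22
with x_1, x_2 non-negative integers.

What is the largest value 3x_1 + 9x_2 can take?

Relaxing integrality, the LP optimum is 33.75 at (x_1,x_2) = (0, 3.75), which is not an integer point.
(x_1,x_2)=(1,3): 2·1+4·3=14≤15, 6·1+1·3=9≤22, objective 30.
(x_1,x_2)=(0,3): 2·0+4·3=12≤15, 6·0+1·3=3≤22, objective 27.
(x_1,x_2)=(2,2): 2·2+4·2=12≤15, 6·2+1·2=14≤22, objective 24.
No feasible integer point exceeds 30.

30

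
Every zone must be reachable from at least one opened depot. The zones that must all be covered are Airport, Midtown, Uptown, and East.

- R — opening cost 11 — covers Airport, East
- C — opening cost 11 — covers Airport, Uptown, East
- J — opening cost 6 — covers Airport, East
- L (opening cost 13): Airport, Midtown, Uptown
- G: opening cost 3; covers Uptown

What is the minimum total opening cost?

19

Choose J and L: together they cover Airport, Midtown, Uptown, East — every zone.
Total opening cost: 6 + 13 = 19.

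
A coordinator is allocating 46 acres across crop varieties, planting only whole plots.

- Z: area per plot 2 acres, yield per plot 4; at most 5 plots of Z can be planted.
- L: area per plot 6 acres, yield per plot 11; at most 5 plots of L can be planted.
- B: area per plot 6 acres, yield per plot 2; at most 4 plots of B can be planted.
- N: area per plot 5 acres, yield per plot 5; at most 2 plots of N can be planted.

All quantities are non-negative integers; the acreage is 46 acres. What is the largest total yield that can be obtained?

3×Z, 5×L, and 2×N: area 46 ≤ 46, yield 3·4 + 5·11 + 2·5 = 77.
5×Z, 5×L, and 1×N: area 45 ≤ 46, yield 5·4 + 5·11 + 1·5 = 80.
Best is 80.

80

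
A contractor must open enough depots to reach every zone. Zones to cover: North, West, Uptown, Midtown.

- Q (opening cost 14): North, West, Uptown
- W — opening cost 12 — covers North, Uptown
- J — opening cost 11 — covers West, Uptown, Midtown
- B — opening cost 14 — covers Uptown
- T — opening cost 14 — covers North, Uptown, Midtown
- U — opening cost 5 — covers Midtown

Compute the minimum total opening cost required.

19

This is an integer covering problem.
The greedy cost-per-new-zone heuristic would pick J and W for 23, but a cheaper cover exists.
Choose Q and U: together they cover North, West, Uptown, Midtown — every zone.
Total opening cost: 14 + 5 = 19.
No cover costs less than 19.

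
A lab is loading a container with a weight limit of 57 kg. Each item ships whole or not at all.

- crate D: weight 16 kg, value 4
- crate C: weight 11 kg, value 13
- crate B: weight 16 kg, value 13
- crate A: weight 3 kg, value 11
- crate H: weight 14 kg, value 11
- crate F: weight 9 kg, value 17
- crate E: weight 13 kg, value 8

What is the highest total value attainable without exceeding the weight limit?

Allowing fractional choices, the relaxed optimum would be about 67.5, but items are indivisible.
crate C + crate B + crate A + crate H + crate F: weight 11 + 16 + 3 + 14 + 9 = 53 ≤ 57, value 13 + 13 + 11 + 11 + 17 = 65.
crate C + crate A + crate H + crate F + crate E: weight 11 + 3 + 14 + 9 + 13 = 50 ≤ 57, value 13 + 11 + 11 + 17 + 8 = 60.
crate C + crate B + crate A + crate F + crate E: weight 11 + 16 + 3 + 9 + 13 = 52 ≤ 57, value 13 + 13 + 11 + 17 + 8 = 62.
Best is crate C, crate B, crate A, crate H, and crate F with total value 65.

65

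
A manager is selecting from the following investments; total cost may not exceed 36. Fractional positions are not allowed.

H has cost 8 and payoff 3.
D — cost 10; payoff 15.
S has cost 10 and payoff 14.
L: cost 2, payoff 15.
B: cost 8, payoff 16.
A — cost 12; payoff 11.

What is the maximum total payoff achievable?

60

This is an integer program with binary decision variables.
Take D, S, L, and B: cost 10 + 10 + 2 + 8 = 30 ≤ 36, payoff 15 + 14 + 15 + 16 = 60.
No other feasible combination does better.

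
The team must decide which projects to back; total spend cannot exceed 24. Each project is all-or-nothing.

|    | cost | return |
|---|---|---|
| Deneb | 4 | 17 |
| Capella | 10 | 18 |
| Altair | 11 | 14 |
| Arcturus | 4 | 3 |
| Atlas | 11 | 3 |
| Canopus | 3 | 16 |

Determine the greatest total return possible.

54

Allowing fractional choices, the relaxed optimum would be about 59.9, but projects are indivisible.
Deneb + Altair + Arcturus + Canopus: cost 4 + 11 + 4 + 3 = 22 ≤ 24, return 17 + 14 + 3 + 16 = 50.
Deneb + Capella + Arcturus + Canopus: cost 4 + 10 + 4 + 3 = 21 ≤ 24, return 17 + 18 + 3 + 16 = 54.
Deneb + Capella + Canopus: cost 4 + 10 + 3 = 17 ≤ 24, return 17 + 18 + 16 = 51.
Best is Deneb, Capella, Arcturus, and Canopus with total return 54.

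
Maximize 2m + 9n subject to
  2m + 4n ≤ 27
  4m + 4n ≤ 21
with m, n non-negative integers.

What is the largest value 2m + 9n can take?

Relaxing integrality, the LP optimum is 47.25 at (m,n) = (0, 5.25), which is not an integer point.
(m,n)=(0,5): 2·0+4·5=20≤27, 4·0+4·5=20≤21, objective 45.
(m,n)=(1,4): 2·1+4·4=18≤27, 4·1+4·4=20≤21, objective 38.
No feasible integer point exceeds 45.

45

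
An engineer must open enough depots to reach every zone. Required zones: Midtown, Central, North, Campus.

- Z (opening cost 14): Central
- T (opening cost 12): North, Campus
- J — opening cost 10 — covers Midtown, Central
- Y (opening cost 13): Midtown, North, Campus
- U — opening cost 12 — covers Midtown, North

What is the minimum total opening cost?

Choose T and J: together they cover Midtown, Central, North, Campus — every zone.
Total opening cost: 12 + 10 = 22.

22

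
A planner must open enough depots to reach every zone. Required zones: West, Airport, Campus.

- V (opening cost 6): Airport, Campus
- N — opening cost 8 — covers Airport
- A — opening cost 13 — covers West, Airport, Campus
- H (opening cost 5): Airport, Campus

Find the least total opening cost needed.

13

The greedy cost-per-new-zone heuristic would pick H and A for 18, but a cheaper cover exists.
A alone covers West, Airport, Campus — every zone.
Total opening cost: 13.
No cover costs less than 13.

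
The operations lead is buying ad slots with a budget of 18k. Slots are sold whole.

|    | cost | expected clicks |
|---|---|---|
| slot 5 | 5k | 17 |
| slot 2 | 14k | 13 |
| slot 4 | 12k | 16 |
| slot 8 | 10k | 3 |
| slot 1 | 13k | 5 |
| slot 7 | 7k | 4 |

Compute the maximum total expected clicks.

Take slot 5 and slot 4: cost 5 + 12 = 17 ≤ 18, expected clicks 17 + 16 = 33.
No other feasible combination does better.

33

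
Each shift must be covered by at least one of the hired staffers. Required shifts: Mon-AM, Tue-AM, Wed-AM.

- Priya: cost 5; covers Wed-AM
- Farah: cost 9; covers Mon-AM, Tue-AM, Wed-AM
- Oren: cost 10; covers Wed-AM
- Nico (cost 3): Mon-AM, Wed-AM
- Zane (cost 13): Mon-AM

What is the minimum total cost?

Farah alone covers Mon-AM, Tue-AM, Wed-AM — every shift.
Total cost: 9.

9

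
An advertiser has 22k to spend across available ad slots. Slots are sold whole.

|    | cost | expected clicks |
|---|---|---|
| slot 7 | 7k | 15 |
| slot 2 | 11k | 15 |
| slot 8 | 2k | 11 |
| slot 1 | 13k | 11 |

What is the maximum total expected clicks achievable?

41

Allowing fractional choices, the relaxed optimum would be about 42.7, but ad slots are indivisible.
slot 7 + slot 2 + slot 8: cost 7 + 11 + 2 = 20 ≤ 22, expected clicks 15 + 15 + 11 = 41.
slot 7 + slot 8 + slot 1: cost 7 + 2 + 13 = 22 ≤ 22, expected clicks 15 + 11 + 11 = 37.
Best is slot 7, slot 2, and slot 8 with total expected clicks 41.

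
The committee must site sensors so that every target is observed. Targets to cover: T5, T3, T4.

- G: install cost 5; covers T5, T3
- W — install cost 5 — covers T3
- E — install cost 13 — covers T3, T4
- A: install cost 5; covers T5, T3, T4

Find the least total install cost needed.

5

A alone covers T5, T3, T4 — every target.
Total install cost: 5.
No cover costs less than 5.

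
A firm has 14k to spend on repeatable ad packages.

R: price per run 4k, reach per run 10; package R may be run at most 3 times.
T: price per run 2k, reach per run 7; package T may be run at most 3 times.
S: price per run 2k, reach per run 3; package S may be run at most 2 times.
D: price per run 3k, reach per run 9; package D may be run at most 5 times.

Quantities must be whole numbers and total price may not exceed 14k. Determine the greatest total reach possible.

43

3×T, 1×S, and 2×D: price 14 ≤ 14, reach 3·7 + 1·3 + 2·9 = 42.
1×T and 4×D: price 14 ≤ 14, reach 1·7 + 4·9 = 43.
Best is 43.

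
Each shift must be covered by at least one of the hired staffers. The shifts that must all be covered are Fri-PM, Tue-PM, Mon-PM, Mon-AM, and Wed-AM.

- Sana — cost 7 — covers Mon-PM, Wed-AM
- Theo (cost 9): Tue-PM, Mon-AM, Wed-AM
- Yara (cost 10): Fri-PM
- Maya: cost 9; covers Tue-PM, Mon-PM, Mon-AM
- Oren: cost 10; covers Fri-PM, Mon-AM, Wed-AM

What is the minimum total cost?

The greedy cost-per-new-shift heuristic would pick Theo, Sana, and Yara for 26, but a cheaper cover exists.
Choose Maya and Oren: together they cover Fri-PM, Tue-PM, Mon-PM, Mon-AM, Wed-AM — every shift.
Total cost: 9 + 10 = 19.
No cover costs less than 19.

19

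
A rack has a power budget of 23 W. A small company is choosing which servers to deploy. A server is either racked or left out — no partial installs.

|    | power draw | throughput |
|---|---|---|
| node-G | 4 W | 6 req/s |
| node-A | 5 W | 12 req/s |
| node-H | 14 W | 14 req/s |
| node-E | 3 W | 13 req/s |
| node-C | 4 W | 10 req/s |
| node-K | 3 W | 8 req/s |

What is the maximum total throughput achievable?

Treat it as a binary knapsack problem.
node-G + node-A + node-E + node-C: power draw 4 + 5 + 3 + 4 = 16 ≤ 23, throughput 6 + 12 + 13 + 10 = 41.
node-G + node-A + node-E + node-C + node-K: power draw 4 + 5 + 3 + 4 + 3 = 19 ≤ 23, throughput 6 + 12 + 13 + 10 + 8 = 49.
node-A + node-E + node-C + node-K: power draw 5 + 3 + 4 + 3 = 15 ≤ 23, throughput 12 + 13 + 10 + 8 = 43.
Best is node-G, node-A, node-E, node-C, and node-K with total throughput 49.

49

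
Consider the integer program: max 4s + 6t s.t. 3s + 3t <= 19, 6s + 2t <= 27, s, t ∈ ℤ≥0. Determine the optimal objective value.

The continuous relaxation peaks at (0, 6.33) with value 38.00; rounding to a feasible lattice point costs some objective.
(s,t)=(0,6): 3·0+3·6=18≤19, 6·0+2·6=12≤27, objective 36.
(s,t)=(1,5): 3·1+3·5=18≤19, 6·1+2·5=16≤27, objective 34.
(s,t)=(0,5): 3·0+3·5=15≤19, 6·0+2·5=10≤27, objective 30.
The best lattice point is (0,6), giving 36.

36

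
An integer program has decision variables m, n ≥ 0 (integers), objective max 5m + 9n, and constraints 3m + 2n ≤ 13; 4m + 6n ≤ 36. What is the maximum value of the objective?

54

(m,n)=(0,6): 3·0+2·6=12≤13, 4·0+6·6=36≤36, objective 54.
(m,n)=(1,5): 3·1+2·5=13≤13, 4·1+6·5=34≤36, objective 50.
(m,n)=(0,5): 3·0+2·5=10≤13, 4·0+6·5=30≤36, objective 45.
Maximum is 54 at (m,n)=(0,6).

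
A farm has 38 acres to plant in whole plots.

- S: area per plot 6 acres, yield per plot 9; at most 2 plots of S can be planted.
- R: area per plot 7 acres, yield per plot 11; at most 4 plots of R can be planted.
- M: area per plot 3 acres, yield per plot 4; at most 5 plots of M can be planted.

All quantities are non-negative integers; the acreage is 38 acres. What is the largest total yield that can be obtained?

4×R and 3×M: area 37 ≤ 38, yield 4·11 + 3·4 = 56.
1×S, 4×R, and 1×M: area 37 ≤ 38, yield 1·9 + 4·11 + 1·4 = 57.
Best is 57.

57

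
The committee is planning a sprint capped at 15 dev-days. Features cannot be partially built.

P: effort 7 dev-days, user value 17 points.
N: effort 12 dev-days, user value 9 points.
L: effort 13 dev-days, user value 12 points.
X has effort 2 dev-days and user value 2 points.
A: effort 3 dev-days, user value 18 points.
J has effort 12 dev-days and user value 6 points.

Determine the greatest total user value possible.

Take P, X, and A: effort 7 + 2 + 3 = 12 ≤ 15, user value 17 + 2 + 18 = 37.
No other feasible combination does better.

37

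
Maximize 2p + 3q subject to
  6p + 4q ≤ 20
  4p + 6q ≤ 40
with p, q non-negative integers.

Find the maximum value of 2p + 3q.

15

(p,q)=(0,5): 6·0+4·5=20≤20, 4·0+6·5=30≤40, objective 15.
(p,q)=(0,4): 6·0+4·4=16≤20, 4·0+6·4=24≤40, objective 12.
No feasible integer point exceeds 15.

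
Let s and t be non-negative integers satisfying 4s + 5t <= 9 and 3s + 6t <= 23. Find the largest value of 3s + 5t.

8

Relaxing integrality, the LP optimum is 9.00 at (s,t) = (0, 1.8), which is not an integer point.
(s,t)=(1,1): 4·1+5·1=9≤9, 3·1+6·1=9≤23, objective 8.
(s,t)=(2,0): 4·2+5·0=8≤9, 3·2+6·0=6≤23, objective 6.
(s,t)=(0,1): 4·0+5·1=5≤9, 3·0+6·1=6≤23, objective 5.
No feasible integer point exceeds 8.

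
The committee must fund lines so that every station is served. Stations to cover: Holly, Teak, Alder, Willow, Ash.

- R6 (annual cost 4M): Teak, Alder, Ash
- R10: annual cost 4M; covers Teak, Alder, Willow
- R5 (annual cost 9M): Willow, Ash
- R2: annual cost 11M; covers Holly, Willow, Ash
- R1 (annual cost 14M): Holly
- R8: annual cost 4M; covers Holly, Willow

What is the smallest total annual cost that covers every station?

8

Choose R6 and R8: together they cover Holly, Teak, Alder, Willow, Ash — every station.
Total annual cost: 4 + 4 = 8.
No cover costs less than 8.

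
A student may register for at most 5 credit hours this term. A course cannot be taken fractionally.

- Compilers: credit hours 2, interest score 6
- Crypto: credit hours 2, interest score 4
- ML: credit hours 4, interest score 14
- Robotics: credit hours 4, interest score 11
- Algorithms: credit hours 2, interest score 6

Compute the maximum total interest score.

Allowing fractional choices, the relaxed optimum would be about 17.0, but courses are indivisible.
Compilers + Algorithms: credit hours 2 + 2 = 4 ≤ 5, interest score 6 + 6 = 12.
ML: credit hours 4 ≤ 5, interest score 14.
Best is ML with total interest score 14.

14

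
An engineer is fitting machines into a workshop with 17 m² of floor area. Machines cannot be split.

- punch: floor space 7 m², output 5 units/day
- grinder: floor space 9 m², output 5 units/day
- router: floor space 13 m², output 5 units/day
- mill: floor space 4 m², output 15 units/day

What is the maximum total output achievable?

Allowing fractional choices, the relaxed optimum would be about 23.3, but machines are indivisible.
grinder + mill: floor space 9 + 4 = 13 ≤ 17, output 5 + 15 = 20.
punch + mill: floor space 7 + 4 = 11 ≤ 17, output 5 + 15 = 20.
The maximum output is 20; one optimal choice is punch and mill.

20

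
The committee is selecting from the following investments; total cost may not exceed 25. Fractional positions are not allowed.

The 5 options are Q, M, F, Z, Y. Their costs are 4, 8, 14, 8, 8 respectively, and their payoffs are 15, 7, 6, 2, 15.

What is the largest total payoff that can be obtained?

Q + M + Y: cost 4 + 8 + 8 = 20 ≤ 25, payoff 15 + 7 + 15 = 37.
Q + Y: cost 4 + 8 = 12 ≤ 25, payoff 15 + 15 = 30.
Q + Z + Y: cost 4 + 8 + 8 = 20 ≤ 25, payoff 15 + 2 + 15 = 32.
Best is Q, M, and Y with total payoff 37.

37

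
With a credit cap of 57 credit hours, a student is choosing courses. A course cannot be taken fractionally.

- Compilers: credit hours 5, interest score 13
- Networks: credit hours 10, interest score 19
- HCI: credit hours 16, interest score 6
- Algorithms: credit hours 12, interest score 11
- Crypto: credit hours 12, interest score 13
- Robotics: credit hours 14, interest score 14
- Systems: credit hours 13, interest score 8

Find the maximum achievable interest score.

Take Compilers, Networks, Algorithms, Crypto, and Robotics: credit hours 5 + 10 + 12 + 12 + 14 = 53 ≤ 57, interest score 13 + 19 + 11 + 13 + 14 = 70.
No other feasible combination does better.

70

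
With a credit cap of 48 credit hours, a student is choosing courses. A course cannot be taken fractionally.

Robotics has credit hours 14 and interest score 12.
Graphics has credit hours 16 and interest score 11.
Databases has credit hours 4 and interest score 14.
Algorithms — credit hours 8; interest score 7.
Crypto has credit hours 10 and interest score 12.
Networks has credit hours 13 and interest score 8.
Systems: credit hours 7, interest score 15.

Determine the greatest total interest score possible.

Take Robotics, Databases, Crypto, Networks, and Systems: credit hours 14 + 4 + 10 + 13 + 7 = 48 ≤ 48, interest score 12 + 14 + 12 + 8 + 15 = 61.
No other feasible combination does better.

61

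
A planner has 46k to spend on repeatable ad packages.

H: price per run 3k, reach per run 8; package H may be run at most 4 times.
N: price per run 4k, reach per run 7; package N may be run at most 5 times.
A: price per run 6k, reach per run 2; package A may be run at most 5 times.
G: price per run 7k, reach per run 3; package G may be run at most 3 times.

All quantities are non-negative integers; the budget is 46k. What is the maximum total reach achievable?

H has the best ratio (8/3); taking only H gives at most 4×8 = 32 (stopped by the supply cap of 4).
Mixing does better — 4×H, 5×N, and 2×G: price 46 ≤ 46, reach 4·8 + 5·7 + 2·3 = 73.

73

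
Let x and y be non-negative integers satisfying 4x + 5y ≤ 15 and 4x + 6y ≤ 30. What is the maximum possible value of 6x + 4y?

18

Relaxing integrality, the LP optimum is 22.50 at (x,y) = (3.75, 0), which is not an integer point.
(x,y)=(3,0): 4·3+5·0=12≤15, 4·3+6·0=12≤30, objective 18.
(x,y)=(2,1): 4·2+5·1=13≤15, 4·2+6·1=14≤30, objective 16.
No feasible integer point exceeds 18.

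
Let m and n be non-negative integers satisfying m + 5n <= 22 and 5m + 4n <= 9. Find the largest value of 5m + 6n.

12

The continuous relaxation peaks at (0, 2.25) with value 13.50; rounding to a feasible lattice point costs some objective.
(m,n)=(0,2): 1·0+5·2=10≤22, 5·0+4·2=8≤9, objective 12.
(m,n)=(1,1): 1·1+5·1=6≤22, 5·1+4·1=9≤9, objective 11.
The best lattice point is (0,2), giving 12.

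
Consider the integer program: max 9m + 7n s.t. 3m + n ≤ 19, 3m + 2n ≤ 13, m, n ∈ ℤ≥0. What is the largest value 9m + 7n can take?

The continuous relaxation peaks at (0, 6.5) with value 45.50; rounding to a feasible lattice point costs some objective.
(m,n)=(1,5): 3·1+1·5=8≤19, 3·1+2·5=13≤13, objective 44.
(m,n)=(0,6): 3·0+1·6=6≤19, 3·0+2·6=12≤13, objective 42.
No feasible integer point exceeds 44.

44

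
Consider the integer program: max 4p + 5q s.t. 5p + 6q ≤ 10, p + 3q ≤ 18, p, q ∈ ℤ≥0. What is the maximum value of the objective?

(p,q)=(2,0): 5·2+6·0=10≤10, 1·2+3·0=2≤18, objective 8.
(p,q)=(0,1): 5·0+6·1=6≤10, 1·0+3·1=3≤18, objective 5.
(p,q)=(1,0): 5·1+6·0=5≤10, 1·1+3·0=1≤18, objective 4.
(p,q)=(0,0): 5·0+6·0=0≤10, 1·0+3·0=0≤18, objective 0.
No feasible integer point exceeds 8.

8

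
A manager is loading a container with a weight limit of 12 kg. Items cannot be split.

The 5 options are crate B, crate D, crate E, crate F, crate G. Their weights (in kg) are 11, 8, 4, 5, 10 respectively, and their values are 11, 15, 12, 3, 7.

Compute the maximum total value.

27

crate D + crate E: weight 8 + 4 = 12 ≤ 12, value 15 + 12 = 27.
crate D: weight 8 ≤ 12, value 15.
Best is crate D and crate E with total value 27.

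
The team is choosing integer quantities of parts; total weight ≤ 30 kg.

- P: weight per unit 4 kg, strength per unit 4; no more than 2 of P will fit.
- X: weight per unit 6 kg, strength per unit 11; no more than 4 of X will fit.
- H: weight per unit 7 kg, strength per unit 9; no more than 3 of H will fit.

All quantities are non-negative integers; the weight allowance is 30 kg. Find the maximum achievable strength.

48

X has the best ratio (11/6); taking only X gives at most 4×11 = 44 (stopped by the supply cap of 4).
Mixing does better — 1×P and 4×X: weight 28 ≤ 30, strength 1·4 + 4·11 = 48.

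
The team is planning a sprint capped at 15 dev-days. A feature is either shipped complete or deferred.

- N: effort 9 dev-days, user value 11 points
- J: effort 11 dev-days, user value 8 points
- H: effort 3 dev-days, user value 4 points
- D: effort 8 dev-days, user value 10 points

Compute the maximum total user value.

This is a 0-1 knapsack instance.
Allowing fractional choices, the relaxed optimum would be about 18.9, but features are indivisible.
H + D: effort 3 + 8 = 11 ≤ 15, user value 4 + 10 = 14.
J + H: effort 11 + 3 = 14 ≤ 15, user value 8 + 4 = 12.
N + H: effort 9 + 3 = 12 ≤ 15, user value 11 + 4 = 15.
Best is N and H with total user value 15.

15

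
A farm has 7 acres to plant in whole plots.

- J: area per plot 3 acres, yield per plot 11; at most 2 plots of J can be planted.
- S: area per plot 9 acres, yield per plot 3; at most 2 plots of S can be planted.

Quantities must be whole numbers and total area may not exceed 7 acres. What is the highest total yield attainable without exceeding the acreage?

J has the best ratio (11/3); taking only J gives at most 2×11 = 22 (stopped by the area limit).
Optimal: 2×J: area 6 ≤ 7, yield 2·11 = 22.

22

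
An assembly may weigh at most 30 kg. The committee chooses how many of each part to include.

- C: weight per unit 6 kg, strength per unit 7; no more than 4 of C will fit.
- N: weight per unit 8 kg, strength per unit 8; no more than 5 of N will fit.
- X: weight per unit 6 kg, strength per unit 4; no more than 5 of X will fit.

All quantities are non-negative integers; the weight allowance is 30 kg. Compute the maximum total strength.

This is a bounded integer knapsack.
C has the best ratio (7/6); taking only C gives at most 4×7 = 28 (stopped by the supply cap of 4).
Mixing does better — 4×C and 1×X: weight 30 ≤ 30, strength 4·7 + 1·4 = 32.

32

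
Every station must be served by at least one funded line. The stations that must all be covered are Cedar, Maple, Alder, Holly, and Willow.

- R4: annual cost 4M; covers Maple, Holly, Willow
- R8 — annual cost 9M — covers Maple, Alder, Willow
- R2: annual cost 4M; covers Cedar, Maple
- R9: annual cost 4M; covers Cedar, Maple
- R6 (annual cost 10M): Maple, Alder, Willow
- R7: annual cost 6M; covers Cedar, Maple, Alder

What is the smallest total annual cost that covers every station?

This is an integer covering problem.
Choose R4 and R7: together they cover Cedar, Maple, Alder, Holly, Willow — every station.
Total annual cost: 4 + 6 = 10.
No cover costs less than 10.

10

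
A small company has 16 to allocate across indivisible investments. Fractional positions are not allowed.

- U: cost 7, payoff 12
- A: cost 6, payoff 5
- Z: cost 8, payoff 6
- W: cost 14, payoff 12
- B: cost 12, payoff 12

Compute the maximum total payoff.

This is an integer program with binary decision variables.
Take U and Z: cost 7 + 8 = 15 ≤ 16, payoff 12 + 6 = 18.
No other feasible combination does better.

18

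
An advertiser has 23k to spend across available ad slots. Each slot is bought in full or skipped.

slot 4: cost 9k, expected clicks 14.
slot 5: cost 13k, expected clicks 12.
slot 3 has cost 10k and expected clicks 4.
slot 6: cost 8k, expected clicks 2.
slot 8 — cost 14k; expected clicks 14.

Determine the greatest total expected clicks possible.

28

slot 4 + slot 3: cost 9 + 10 = 19 ≤ 23, expected clicks 14 + 4 = 18.
slot 4 + slot 8: cost 9 + 14 = 23 ≤ 23, expected clicks 14 + 14 = 28.
slot 4 + slot 5: cost 9 + 13 = 22 ≤ 23, expected clicks 14 + 12 = 26.
Best is slot 4 and slot 8 with total expected clicks 28.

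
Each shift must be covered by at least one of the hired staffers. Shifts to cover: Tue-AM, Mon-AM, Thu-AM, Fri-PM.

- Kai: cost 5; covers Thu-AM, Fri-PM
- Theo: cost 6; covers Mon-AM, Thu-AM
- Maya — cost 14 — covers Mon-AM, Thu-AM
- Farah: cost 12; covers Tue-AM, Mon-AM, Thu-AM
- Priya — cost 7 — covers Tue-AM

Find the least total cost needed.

Choose Kai and Farah: together they cover Tue-AM, Mon-AM, Thu-AM, Fri-PM — every shift.
Total cost: 5 + 12 = 17.

17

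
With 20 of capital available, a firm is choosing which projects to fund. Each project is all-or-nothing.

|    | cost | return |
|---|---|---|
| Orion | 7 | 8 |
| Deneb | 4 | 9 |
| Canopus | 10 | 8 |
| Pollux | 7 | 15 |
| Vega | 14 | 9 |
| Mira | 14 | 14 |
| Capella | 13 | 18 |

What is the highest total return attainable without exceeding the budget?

33

Deneb + Capella: cost 4 + 13 = 17 ≤ 20, return 9 + 18 = 27.
Orion + Deneb + Pollux: cost 7 + 4 + 7 = 18 ≤ 20, return 8 + 9 + 15 = 32.
Pollux + Capella: cost 7 + 13 = 20 ≤ 20, return 15 + 18 = 33.
Best is Pollux and Capella with total return 33.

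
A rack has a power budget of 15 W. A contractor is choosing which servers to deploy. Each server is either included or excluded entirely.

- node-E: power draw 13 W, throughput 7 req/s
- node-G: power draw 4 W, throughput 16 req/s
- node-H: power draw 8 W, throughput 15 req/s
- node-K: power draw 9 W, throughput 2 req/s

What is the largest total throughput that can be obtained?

31

Allowing fractional choices, the relaxed optimum would be about 32.6, but servers are indivisible.
node-G: power draw 4 ≤ 15, throughput 16.
node-G + node-K: power draw 4 + 9 = 13 ≤ 15, throughput 16 + 2 = 18.
node-G + node-H: power draw 4 + 8 = 12 ≤ 15, throughput 16 + 15 = 31.
Best is node-G and node-H with total throughput 31.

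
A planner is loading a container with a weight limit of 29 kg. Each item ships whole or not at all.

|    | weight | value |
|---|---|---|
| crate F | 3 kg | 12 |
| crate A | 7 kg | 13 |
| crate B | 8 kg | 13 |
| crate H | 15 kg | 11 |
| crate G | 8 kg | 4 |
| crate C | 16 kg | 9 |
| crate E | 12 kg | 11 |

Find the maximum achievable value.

This is a 0-1 knapsack instance.
Allowing fractional choices, the relaxed optimum would be about 48.1, but items are indivisible.
crate F + crate A + crate B: weight 3 + 7 + 8 = 18 ≤ 29, value 12 + 13 + 13 = 38.
crate F + crate A + crate B + crate G: weight 3 + 7 + 8 + 8 = 26 ≤ 29, value 12 + 13 + 13 + 4 = 42.
Best is crate F, crate A, crate B, and crate G with total value 42.

42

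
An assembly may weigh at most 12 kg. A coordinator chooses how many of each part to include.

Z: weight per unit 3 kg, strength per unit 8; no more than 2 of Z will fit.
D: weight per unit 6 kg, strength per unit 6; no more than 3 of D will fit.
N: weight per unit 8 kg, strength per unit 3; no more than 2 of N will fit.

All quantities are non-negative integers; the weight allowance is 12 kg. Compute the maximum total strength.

22

This is a bounded integer knapsack.
Take 2×Z and 1×D: weight 12 ≤ 12, strength 2·8 + 1·6 = 22.
Z has the best ratio (8/3) and is taken to its limit of 2; remaining capacity is filled optimally with the others.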